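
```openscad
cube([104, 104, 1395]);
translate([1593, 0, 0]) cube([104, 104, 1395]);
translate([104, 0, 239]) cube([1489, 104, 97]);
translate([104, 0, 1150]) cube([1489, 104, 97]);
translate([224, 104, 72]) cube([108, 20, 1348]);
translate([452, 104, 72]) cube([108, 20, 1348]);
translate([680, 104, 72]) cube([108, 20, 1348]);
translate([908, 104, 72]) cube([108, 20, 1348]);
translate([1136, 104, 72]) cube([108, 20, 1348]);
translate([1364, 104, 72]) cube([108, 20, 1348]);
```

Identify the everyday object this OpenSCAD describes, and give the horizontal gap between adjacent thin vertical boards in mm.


A fence section. The picket gap is 120 mm.

Two posts, two rails, 6 pickets — a fence section. Span 1489 mm holds 6 pickets of 108 mm with 7 equal gaps: ⌊(1489 − 6·108) / 7⌋ = 120 mm.


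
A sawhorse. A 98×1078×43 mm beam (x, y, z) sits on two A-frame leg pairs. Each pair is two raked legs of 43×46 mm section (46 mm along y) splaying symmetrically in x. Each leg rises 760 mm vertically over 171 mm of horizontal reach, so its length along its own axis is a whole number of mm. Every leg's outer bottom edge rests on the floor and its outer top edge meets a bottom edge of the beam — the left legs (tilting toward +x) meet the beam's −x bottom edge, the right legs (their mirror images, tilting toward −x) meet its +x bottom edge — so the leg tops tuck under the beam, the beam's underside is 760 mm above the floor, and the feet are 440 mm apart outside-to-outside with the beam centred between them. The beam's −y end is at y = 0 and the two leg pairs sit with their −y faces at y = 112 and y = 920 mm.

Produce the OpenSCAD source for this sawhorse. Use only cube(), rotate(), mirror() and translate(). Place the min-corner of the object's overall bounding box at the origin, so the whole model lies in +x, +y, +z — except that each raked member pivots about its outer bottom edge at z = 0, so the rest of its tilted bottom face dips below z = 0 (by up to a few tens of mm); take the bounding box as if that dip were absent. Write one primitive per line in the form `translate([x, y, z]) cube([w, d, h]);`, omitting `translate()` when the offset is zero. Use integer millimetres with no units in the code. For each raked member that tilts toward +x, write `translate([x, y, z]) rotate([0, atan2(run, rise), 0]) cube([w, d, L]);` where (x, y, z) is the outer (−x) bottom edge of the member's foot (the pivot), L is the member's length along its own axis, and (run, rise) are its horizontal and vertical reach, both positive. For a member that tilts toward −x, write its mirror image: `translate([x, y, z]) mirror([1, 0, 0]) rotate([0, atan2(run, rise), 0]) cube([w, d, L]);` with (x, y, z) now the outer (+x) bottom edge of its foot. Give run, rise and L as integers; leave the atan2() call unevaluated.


// leg length = √(171² + 760²) = 779
// right-leg outer foot x = 2·171 + 98 = 440
// beam min-corner = (171, 0, 760)
translate([171, 0, 760]) cube([98, 1078, 43]);
translate([0, 112, 0]) rotate([0, atan2(171, 760), 0]) cube([43, 46, 779]);
translate([440, 112, 0]) mirror([1, 0, 0]) rotate([0, atan2(171, 760), 0]) cube([43, 46, 779]);
translate([0, 920, 0]) rotate([0, atan2(171, 760), 0]) cube([43, 46, 779]);
translate([440, 920, 0]) mirror([1, 0, 0]) rotate([0, atan2(171, 760), 0]) cube([43, 46, 779]);


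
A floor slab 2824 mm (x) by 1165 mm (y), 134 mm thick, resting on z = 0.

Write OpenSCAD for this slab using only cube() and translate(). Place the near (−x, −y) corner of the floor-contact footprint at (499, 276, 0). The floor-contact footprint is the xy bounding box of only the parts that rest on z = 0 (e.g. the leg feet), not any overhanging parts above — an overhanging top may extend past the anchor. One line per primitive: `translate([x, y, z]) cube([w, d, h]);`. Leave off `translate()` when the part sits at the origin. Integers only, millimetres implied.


translate([499, 276, 0]) cube([2824, 1165, 134]);


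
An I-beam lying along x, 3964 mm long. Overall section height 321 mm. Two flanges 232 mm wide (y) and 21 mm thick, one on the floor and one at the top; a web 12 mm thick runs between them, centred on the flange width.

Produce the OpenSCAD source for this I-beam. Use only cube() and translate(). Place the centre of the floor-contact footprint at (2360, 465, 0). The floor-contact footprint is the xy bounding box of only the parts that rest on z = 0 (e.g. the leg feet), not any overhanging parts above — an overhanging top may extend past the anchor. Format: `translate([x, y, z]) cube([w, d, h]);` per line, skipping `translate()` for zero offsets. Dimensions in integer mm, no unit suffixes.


translate([378, 349, 0]) cube([3964, 232, 21]);
translate([378, 459, 21]) cube([3964, 12, 279]);
translate([378, 349, 300]) cube([3964, 232, 21]);


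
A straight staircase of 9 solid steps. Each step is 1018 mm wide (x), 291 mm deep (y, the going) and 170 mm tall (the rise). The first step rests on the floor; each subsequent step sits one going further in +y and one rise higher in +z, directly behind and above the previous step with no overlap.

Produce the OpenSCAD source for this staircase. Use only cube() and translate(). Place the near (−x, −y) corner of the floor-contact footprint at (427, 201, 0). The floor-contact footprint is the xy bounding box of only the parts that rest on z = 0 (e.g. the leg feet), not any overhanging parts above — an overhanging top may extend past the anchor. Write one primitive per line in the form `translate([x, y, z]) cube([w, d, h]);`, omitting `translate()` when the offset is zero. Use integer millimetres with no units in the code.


translate([427, 201, 0]) cube([1018, 291, 170]);
translate([427, 492, 170]) cube([1018, 291, 170]);
translate([427, 783, 340]) cube([1018, 291, 170]);
translate([427, 1074, 510]) cube([1018, 291, 170]);
translate([427, 1365, 680]) cube([1018, 291, 170]);
translate([427, 1656, 850]) cube([1018, 291, 170]);
translate([427, 1947, 1020]) cube([1018, 291, 170]);
translate([427, 2238, 1190]) cube([1018, 291, 170]);
translate([427, 2529, 1360]) cube([1018, 291, 170]);


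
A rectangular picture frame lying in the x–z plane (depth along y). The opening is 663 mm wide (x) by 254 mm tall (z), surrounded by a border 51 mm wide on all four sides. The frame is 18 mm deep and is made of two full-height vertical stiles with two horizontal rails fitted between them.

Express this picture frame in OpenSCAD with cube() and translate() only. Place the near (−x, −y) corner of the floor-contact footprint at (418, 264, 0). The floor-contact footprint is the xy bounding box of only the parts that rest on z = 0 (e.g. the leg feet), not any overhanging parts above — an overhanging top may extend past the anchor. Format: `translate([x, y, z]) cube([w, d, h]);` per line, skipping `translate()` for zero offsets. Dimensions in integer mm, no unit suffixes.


translate([418, 264, 0]) cube([51, 18, 356]);
translate([1132, 264, 0]) cube([51, 18, 356]);
translate([469, 264, 0]) cube([663, 18, 51]);
translate([469, 264, 305]) cube([663, 18, 51]);


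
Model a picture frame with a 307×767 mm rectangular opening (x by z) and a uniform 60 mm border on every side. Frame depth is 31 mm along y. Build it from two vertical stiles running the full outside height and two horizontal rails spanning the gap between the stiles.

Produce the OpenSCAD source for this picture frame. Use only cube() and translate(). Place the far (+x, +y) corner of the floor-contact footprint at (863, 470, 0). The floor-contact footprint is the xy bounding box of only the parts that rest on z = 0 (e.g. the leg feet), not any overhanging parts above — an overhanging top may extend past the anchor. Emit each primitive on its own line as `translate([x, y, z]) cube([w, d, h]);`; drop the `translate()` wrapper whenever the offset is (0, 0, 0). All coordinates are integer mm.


translate([436, 439, 0]) cube([60, 31, 887]);
translate([803, 439, 0]) cube([60, 31, 887]);
translate([496, 439, 0]) cube([307, 31, 60]);
translate([496, 439, 827]) cube([307, 31, 60]);


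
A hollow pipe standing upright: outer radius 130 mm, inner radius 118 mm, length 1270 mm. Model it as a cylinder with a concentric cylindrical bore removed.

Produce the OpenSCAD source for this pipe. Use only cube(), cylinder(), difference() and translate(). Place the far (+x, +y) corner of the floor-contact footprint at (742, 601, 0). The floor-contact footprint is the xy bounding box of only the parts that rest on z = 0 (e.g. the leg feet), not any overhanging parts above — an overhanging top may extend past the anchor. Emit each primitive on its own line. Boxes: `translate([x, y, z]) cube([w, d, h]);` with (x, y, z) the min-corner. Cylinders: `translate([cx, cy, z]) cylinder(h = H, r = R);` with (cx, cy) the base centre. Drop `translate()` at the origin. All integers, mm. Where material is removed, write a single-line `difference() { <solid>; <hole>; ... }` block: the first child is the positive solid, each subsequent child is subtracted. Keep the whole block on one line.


difference() { translate([612, 471, 0]) cylinder(h = 1270, r = 130); translate([612, 471, 0]) cylinder(h = 1270, r = 118); }


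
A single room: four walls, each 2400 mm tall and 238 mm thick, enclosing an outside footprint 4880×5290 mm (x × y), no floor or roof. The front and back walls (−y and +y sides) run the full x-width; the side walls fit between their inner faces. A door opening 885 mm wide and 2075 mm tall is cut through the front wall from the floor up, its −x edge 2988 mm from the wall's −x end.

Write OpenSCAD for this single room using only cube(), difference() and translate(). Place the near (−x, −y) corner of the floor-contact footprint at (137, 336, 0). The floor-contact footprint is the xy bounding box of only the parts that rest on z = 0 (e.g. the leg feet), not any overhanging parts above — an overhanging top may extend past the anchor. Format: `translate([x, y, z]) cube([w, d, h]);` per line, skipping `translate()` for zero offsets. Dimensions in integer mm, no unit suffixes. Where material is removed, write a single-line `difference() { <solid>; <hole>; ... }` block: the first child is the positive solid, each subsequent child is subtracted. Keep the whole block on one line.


difference() { translate([137, 336, 0]) cube([4880, 238, 2400]); translate([3125, 336, 0]) cube([885, 238, 2075]); }
translate([137, 5388, 0]) cube([4880, 238, 2400]);
translate([137, 574, 0]) cube([238, 4814, 2400]);
translate([4779, 574, 0]) cube([238, 4814, 2400]);


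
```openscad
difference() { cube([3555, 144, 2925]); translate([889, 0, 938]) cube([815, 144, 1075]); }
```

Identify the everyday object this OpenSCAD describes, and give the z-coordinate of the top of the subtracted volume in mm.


A wall with a window opening. The window head height is 2013 mm.

A wall with a rectangular opening subtracted — a window. Sill at z = 938, opening 1075 mm tall, so the head is at 938 + 1075 = 2013 mm.


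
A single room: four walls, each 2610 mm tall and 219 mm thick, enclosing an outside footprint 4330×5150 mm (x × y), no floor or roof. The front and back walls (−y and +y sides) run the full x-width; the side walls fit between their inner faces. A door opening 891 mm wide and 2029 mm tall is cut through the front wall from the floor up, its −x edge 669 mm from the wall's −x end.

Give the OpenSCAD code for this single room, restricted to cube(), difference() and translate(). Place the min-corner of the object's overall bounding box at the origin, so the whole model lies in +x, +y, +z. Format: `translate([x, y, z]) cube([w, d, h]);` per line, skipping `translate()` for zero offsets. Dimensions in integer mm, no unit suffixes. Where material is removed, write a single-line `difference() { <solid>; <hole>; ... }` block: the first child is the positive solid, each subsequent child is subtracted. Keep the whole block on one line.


difference() { cube([4330, 219, 2610]); translate([669, 0, 0]) cube([891, 219, 2029]); }
translate([0, 4931, 0]) cube([4330, 219, 2610]);
translate([0, 219, 0]) cube([219, 4712, 2610]);
translate([4111, 219, 0]) cube([219, 4712, 2610]);


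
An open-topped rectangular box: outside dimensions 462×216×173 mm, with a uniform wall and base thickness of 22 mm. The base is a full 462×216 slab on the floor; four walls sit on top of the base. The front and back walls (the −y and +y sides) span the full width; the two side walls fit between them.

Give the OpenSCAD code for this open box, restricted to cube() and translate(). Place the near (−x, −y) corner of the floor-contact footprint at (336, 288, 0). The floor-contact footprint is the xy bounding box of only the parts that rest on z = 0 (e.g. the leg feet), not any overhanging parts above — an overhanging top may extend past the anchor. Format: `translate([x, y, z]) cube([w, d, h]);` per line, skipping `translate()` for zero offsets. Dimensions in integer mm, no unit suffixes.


translate([336, 288, 0]) cube([462, 216, 22]);
translate([336, 288, 22]) cube([462, 22, 151]);
translate([336, 482, 22]) cube([462, 22, 151]);
translate([336, 310, 22]) cube([22, 172, 151]);
translate([776, 310, 22]) cube([22, 172, 151]);


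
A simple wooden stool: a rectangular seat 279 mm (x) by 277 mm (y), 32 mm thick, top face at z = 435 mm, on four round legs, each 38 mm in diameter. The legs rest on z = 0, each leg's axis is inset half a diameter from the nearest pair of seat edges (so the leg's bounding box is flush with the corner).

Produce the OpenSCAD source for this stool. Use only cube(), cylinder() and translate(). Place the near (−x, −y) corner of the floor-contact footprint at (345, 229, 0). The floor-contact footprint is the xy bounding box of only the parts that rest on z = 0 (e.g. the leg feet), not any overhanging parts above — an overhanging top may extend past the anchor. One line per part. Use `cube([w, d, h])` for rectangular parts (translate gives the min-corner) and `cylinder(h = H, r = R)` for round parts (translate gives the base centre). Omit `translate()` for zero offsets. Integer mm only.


// leg_h = 435 - 32 = 403
translate([345, 229, 403]) cube([279, 277, 32]);
translate([364, 248, 0]) cylinder(h = 403, r = 19);
translate([605, 248, 0]) cylinder(h = 403, r = 19);
translate([364, 487, 0]) cylinder(h = 403, r = 19);
translate([605, 487, 0]) cylinder(h = 403, r = 19);


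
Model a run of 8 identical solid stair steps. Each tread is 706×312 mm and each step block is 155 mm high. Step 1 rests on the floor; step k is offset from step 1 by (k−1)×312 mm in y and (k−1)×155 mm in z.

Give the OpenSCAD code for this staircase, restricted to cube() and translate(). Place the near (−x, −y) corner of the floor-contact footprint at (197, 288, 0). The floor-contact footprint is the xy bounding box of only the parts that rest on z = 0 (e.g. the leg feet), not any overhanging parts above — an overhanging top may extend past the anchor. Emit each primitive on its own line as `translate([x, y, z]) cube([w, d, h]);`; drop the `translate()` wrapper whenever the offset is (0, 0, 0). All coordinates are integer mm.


translate([197, 288, 0]) cube([706, 312, 155]);
translate([197, 600, 155]) cube([706, 312, 155]);
translate([197, 912, 310]) cube([706, 312, 155]);
translate([197, 1224, 465]) cube([706, 312, 155]);
translate([197, 1536, 620]) cube([706, 312, 155]);
translate([197, 1848, 775]) cube([706, 312, 155]);
translate([197, 2160, 930]) cube([706, 312, 155]);
translate([197, 2472, 1085]) cube([706, 312, 155]);


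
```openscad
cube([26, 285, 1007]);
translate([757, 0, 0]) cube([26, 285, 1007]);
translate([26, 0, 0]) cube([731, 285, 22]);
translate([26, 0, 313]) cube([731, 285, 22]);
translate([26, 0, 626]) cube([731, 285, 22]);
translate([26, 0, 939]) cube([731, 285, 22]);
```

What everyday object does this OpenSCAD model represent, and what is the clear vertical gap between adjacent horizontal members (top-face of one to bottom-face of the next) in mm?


A bookshelf. The clear shelf gap is 291 mm.

Two tall side panels with 4 horizontal boards between them — a bookshelf. The first two shelf undersides are at z = 0 and z = 313; with shelf thickness 22, the clear gap is 313 − 0 − 22 = 291 mm.


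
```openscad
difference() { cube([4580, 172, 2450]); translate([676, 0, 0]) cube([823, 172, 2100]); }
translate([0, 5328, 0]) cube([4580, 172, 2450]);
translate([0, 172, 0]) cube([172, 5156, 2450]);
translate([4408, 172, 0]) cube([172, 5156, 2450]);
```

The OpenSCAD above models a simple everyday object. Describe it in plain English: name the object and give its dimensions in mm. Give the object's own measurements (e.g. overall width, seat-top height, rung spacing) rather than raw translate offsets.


A single room: four walls, each 2450 mm tall and 172 mm thick, enclosing an outside footprint 4580×5500 mm (x × y), no floor or roof. The front and back walls (−y and +y sides) run the full x-width; the side walls fit between their inner faces. A door opening 823 mm wide and 2100 mm tall is cut through the front wall from the floor up, its −x edge 676 mm from the wall's −x end.


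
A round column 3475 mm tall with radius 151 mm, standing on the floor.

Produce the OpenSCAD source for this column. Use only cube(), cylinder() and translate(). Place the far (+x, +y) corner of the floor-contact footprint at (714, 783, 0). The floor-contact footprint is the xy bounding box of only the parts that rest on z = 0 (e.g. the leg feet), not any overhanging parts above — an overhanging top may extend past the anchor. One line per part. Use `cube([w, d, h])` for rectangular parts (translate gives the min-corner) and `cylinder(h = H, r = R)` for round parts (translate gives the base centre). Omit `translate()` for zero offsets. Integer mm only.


translate([563, 632, 0]) cylinder(h = 3475, r = 151);


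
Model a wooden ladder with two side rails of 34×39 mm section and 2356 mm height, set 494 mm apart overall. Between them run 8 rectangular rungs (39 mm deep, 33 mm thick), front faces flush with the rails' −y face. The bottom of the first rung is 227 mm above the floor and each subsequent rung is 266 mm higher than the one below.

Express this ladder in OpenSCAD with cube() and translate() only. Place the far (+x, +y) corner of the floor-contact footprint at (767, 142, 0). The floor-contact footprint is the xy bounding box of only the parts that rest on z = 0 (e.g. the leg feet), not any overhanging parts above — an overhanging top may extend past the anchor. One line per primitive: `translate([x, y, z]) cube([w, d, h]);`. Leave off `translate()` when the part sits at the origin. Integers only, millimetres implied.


translate([273, 103, 0]) cube([34, 39, 2356]);
translate([733, 103, 0]) cube([34, 39, 2356]);
translate([307, 103, 227]) cube([426, 39, 33]);
translate([307, 103, 493]) cube([426, 39, 33]);
translate([307, 103, 759]) cube([426, 39, 33]);
translate([307, 103, 1025]) cube([426, 39, 33]);
translate([307, 103, 1291]) cube([426, 39, 33]);
translate([307, 103, 1557]) cube([426, 39, 33]);
translate([307, 103, 1823]) cube([426, 39, 33]);
translate([307, 103, 2089]) cube([426, 39, 33]);


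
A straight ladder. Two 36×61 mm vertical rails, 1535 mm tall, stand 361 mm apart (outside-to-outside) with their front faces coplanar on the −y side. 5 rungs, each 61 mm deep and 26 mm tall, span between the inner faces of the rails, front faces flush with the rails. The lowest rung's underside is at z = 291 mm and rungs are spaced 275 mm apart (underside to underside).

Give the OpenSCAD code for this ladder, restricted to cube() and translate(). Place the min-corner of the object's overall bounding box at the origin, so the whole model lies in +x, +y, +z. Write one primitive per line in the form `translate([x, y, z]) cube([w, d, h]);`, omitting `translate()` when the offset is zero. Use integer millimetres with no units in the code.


cube([36, 61, 1535]);
translate([325, 0, 0]) cube([36, 61, 1535]);
translate([36, 0, 291]) cube([289, 61, 26]);
translate([36, 0, 566]) cube([289, 61, 26]);
translate([36, 0, 841]) cube([289, 61, 26]);
translate([36, 0, 1116]) cube([289, 61, 26]);
translate([36, 0, 1391]) cube([289, 61, 26]);


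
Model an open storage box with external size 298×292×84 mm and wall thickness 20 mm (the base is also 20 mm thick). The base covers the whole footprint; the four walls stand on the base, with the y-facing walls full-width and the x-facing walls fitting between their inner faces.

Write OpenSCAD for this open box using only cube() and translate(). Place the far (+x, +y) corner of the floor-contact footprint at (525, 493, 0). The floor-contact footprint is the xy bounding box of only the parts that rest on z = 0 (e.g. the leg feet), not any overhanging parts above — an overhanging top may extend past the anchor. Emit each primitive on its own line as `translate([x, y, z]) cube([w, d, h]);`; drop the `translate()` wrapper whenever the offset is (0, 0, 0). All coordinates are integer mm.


translate([227, 201, 0]) cube([298, 292, 20]);
translate([227, 201, 20]) cube([298, 20, 64]);
translate([227, 473, 20]) cube([298, 20, 64]);
translate([227, 221, 20]) cube([20, 252, 64]);
translate([505, 221, 20]) cube([20, 252, 64]);


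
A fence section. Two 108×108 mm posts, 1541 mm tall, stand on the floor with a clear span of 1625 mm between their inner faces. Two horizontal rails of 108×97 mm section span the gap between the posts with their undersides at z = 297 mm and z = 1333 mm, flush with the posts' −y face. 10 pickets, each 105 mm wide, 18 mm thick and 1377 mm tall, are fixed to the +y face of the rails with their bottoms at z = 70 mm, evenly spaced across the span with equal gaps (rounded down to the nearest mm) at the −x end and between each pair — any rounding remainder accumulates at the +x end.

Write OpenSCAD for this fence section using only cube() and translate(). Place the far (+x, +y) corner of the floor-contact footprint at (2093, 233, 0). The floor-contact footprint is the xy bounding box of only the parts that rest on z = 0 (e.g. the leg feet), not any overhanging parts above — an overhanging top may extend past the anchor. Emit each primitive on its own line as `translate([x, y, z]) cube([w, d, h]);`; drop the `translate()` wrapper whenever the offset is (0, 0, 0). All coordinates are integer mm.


translate([252, 125, 0]) cube([108, 108, 1541]);
translate([1985, 125, 0]) cube([108, 108, 1541]);
translate([360, 125, 297]) cube([1625, 108, 97]);
translate([360, 125, 1333]) cube([1625, 108, 97]);
translate([412, 233, 70]) cube([105, 18, 1377]);
translate([569, 233, 70]) cube([105, 18, 1377]);
translate([726, 233, 70]) cube([105, 18, 1377]);
translate([883, 233, 70]) cube([105, 18, 1377]);
translate([1040, 233, 70]) cube([105, 18, 1377]);
translate([1197, 233, 70]) cube([105, 18, 1377]);
translate([1354, 233, 70]) cube([105, 18, 1377]);
translate([1511, 233, 70]) cube([105, 18, 1377]);
translate([1668, 233, 70]) cube([105, 18, 1377]);
translate([1825, 233, 70]) cube([105, 18, 1377]);


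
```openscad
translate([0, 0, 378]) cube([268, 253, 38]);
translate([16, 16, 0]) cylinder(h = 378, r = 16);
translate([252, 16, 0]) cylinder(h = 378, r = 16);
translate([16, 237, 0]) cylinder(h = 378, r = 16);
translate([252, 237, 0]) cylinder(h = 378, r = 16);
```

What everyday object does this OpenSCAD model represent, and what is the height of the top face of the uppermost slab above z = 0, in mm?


A stool. The seat height is 416 mm.

A 268×253×38 slab at z = 378 on four corner cylinders — a stool. The seat top is 378 + 38 = 416 mm.


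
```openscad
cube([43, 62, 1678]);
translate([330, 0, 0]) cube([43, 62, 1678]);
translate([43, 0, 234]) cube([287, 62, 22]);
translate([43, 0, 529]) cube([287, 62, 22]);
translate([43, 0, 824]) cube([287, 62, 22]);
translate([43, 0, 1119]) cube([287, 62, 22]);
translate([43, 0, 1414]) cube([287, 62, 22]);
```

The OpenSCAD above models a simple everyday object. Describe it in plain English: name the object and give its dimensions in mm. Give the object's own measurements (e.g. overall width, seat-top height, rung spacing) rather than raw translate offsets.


A straight ladder. Two 43×62 mm vertical rails, 1678 mm tall, stand 373 mm apart (outside-to-outside) with their front faces coplanar on the −y side. 5 rungs, each 62 mm deep and 22 mm tall, span between the inner faces of the rails, front faces flush with the rails. The lowest rung's underside is at z = 234 mm and rungs are spaced 295 mm apart (underside to underside).


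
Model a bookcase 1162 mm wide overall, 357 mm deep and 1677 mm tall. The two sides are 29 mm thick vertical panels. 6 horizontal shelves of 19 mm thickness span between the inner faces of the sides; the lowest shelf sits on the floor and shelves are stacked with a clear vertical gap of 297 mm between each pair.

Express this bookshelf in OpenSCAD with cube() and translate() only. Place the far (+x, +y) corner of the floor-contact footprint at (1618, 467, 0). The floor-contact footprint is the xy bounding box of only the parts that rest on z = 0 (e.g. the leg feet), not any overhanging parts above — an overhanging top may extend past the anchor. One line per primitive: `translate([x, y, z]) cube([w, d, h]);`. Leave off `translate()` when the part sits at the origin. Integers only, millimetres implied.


translate([456, 110, 0]) cube([29, 357, 1677]);
translate([1589, 110, 0]) cube([29, 357, 1677]);
translate([485, 110, 0]) cube([1104, 357, 19]);
translate([485, 110, 316]) cube([1104, 357, 19]);
translate([485, 110, 632]) cube([1104, 357, 19]);
translate([485, 110, 948]) cube([1104, 357, 19]);
translate([485, 110, 1264]) cube([1104, 357, 19]);
translate([485, 110, 1580]) cube([1104, 357, 19]);


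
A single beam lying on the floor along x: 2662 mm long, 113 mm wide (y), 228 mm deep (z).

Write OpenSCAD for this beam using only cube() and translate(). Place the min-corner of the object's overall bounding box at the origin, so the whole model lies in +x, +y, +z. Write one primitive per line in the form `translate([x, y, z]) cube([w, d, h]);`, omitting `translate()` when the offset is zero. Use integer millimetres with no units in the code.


cube([2662, 113, 228]);


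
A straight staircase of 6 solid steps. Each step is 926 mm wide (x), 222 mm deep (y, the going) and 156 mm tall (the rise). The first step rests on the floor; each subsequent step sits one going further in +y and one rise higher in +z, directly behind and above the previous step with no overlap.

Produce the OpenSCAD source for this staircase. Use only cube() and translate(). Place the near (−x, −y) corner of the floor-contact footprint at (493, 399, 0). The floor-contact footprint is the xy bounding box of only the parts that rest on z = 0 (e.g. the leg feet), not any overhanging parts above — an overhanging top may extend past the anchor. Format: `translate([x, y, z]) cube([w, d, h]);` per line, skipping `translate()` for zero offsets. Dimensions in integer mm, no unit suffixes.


translate([493, 399, 0]) cube([926, 222, 156]);
translate([493, 621, 156]) cube([926, 222, 156]);
translate([493, 843, 312]) cube([926, 222, 156]);
translate([493, 1065, 468]) cube([926, 222, 156]);
translate([493, 1287, 624]) cube([926, 222, 156]);
translate([493, 1509, 780]) cube([926, 222, 156]);


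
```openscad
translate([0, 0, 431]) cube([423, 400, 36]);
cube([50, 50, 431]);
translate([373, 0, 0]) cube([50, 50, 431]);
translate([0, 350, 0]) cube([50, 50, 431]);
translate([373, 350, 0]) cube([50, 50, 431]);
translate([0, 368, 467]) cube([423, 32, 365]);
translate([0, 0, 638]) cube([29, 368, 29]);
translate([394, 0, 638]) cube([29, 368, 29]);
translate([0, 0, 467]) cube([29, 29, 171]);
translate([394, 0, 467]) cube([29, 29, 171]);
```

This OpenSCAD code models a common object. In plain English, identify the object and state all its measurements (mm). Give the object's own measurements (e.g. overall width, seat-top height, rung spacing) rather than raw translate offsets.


A chair. The seat is a 423×400×36 mm slab with its top at z = 467 mm, on four 50×50 mm corner legs (flush with the seat edges, standing on z = 0). A flat backrest 32 mm thick, 365 mm tall, spans the full seat width and rises from the seat top along its +y edge, rear face flush with the rear of the seat. Two armrests of 29×29 mm section run along each side from the seat's front edge to the front of the backrest, top faces 200 mm above the seat top and outer faces flush with the seat's x-edges; a 29×29 mm post under the front of each armrest stands on the seat at the front corner.


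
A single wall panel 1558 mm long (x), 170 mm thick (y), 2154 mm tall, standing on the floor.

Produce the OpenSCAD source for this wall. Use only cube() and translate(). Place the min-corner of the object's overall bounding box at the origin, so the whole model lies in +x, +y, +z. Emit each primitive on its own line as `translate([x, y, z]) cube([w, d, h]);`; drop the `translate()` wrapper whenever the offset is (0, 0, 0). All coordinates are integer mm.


cube([1558, 170, 2154]);


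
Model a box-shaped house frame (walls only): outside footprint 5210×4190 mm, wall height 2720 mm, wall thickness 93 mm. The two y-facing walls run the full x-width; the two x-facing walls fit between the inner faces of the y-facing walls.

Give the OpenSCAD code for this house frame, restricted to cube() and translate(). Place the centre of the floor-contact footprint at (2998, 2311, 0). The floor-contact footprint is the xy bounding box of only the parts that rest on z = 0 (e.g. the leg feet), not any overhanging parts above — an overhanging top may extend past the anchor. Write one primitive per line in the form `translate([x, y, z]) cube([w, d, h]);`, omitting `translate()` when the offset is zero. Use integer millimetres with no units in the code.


translate([393, 216, 0]) cube([5210, 93, 2720]);
translate([393, 4313, 0]) cube([5210, 93, 2720]);
translate([393, 309, 0]) cube([93, 4004, 2720]);
translate([5510, 309, 0]) cube([93, 4004, 2720]);


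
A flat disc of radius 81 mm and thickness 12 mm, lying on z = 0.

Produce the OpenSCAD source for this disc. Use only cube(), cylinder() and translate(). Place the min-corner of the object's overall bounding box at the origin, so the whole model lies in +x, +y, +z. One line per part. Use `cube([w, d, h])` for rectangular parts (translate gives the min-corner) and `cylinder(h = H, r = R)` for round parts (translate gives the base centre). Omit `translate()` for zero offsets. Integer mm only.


translate([81, 81, 0]) cylinder(h = 12, r = 81);


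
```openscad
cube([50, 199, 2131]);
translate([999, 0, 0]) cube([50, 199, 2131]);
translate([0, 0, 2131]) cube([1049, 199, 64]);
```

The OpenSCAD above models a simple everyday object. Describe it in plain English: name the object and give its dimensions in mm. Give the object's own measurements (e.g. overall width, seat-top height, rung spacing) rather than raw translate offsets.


A door frame. The clear opening is 949 mm wide and 2131 mm high. Two 50 mm wide jambs, 199 mm deep, stand either side of the opening from the floor to the top of the opening. A 64 mm thick head sits across the top of both jambs, spanning the full outside width of the frame.


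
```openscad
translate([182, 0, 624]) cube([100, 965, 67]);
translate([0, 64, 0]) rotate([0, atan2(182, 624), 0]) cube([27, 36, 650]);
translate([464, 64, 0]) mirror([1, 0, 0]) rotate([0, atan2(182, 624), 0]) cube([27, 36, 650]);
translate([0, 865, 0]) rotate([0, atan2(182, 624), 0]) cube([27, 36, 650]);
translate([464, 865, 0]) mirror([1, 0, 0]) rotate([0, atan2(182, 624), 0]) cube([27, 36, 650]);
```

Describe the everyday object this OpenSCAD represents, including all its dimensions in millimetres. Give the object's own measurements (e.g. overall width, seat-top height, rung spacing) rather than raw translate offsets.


A sawhorse. A 100×965×67 mm beam (x, y, z) sits on two A-frame leg pairs. Each pair is two raked legs of 27×36 mm section (36 mm along y) splaying symmetrically in x. Each leg rises 624 mm vertically over 182 mm of horizontal reach and is 650 mm long along its own axis. Every leg's outer bottom edge rests on the floor and its outer top edge meets a bottom edge of the beam — the left legs (tilting toward +x) meet the beam's −x bottom edge, the right legs (their mirror images, tilting toward −x) meet its +x bottom edge — so the leg tops tuck under the beam, the beam's underside is 624 mm above the floor, and the feet are 464 mm apart outside-to-outside with the beam centred between them. The two leg pairs are set in 64 mm from either end of the beam.


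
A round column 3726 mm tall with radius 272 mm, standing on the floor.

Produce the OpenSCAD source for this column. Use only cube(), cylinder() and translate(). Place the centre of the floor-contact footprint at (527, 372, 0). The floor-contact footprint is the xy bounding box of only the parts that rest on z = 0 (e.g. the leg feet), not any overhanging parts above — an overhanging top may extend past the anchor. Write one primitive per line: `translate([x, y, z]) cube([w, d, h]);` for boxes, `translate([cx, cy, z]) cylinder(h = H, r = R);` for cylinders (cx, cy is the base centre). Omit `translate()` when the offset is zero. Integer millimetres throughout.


translate([527, 372, 0]) cylinder(h = 3726, r = 272);


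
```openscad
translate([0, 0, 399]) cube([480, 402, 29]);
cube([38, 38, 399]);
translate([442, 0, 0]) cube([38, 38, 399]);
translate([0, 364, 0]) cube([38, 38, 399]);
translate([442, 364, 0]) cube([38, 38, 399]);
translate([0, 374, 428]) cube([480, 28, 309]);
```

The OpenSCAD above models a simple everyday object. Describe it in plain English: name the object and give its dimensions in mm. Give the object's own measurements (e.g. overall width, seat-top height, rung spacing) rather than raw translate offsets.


A chair. The seat is a 480×402×29 mm slab with its top at z = 428 mm, on four 38×38 mm corner legs (flush with the seat edges, standing on z = 0). A flat backrest 28 mm thick, 309 mm tall, spans the full seat width and rises from the seat top along its +y edge, rear face flush with the rear of the seat.


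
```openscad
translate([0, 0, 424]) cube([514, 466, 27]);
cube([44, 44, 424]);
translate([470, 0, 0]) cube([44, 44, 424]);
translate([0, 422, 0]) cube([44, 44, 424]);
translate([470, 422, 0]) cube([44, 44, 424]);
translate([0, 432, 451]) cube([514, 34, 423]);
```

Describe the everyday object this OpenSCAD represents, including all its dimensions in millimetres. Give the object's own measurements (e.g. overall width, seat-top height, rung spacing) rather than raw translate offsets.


A chair. The seat is a 514×466×27 mm slab with its top at z = 451 mm, on four 44×44 mm corner legs (flush with the seat edges, standing on z = 0). A flat backrest 34 mm thick, 423 mm tall, spans the full seat width and rises from the seat top along its +y edge, rear face flush with the rear of the seat.


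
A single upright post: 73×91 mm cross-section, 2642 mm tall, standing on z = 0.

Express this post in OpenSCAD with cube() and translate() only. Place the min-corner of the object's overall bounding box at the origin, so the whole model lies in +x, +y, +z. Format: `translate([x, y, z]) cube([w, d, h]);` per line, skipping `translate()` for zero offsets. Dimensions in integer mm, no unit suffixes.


cube([73, 91, 2642]);


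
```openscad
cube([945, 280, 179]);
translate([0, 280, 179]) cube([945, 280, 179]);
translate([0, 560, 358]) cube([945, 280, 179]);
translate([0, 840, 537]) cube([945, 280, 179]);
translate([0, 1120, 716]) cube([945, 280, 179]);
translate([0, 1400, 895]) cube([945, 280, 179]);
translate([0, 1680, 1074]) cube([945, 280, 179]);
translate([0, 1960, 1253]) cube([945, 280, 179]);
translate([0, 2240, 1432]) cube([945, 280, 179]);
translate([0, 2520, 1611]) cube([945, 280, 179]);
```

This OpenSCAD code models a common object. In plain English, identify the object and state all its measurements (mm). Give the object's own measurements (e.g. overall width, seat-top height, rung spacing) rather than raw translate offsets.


A straight staircase of 10 solid steps. Each step is 945 mm wide (x), 280 mm deep (y, the going) and 179 mm tall (the rise). The first step rests on the floor; each subsequent step sits one going further in +y and one rise higher in +z, directly behind and above the previous step with no overlap.


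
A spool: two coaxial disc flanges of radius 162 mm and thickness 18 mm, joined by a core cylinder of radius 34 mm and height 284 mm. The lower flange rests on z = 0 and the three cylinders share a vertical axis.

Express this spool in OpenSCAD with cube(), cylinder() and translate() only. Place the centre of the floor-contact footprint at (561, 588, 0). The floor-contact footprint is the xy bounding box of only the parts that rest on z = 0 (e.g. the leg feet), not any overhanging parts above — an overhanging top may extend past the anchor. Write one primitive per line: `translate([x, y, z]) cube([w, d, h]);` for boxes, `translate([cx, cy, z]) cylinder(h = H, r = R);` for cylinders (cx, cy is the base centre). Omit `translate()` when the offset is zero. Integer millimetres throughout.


translate([561, 588, 0]) cylinder(h = 18, r = 162);
translate([561, 588, 18]) cylinder(h = 284, r = 34);
translate([561, 588, 302]) cylinder(h = 18, r = 162);


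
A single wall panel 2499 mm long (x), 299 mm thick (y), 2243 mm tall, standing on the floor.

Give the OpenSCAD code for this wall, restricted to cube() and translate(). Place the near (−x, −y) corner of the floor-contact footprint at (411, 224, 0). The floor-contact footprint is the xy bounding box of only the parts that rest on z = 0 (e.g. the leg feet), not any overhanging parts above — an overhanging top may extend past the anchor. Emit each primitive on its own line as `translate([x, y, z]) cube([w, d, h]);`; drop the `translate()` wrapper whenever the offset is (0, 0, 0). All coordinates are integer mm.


translate([411, 224, 0]) cube([2499, 299, 2243]);


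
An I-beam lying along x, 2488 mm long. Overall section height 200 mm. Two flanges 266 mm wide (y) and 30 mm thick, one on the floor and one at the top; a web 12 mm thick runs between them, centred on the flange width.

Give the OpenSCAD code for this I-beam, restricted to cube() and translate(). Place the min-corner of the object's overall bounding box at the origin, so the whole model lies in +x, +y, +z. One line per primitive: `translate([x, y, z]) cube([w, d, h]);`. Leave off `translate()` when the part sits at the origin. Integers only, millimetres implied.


cube([2488, 266, 30]);
translate([0, 127, 30]) cube([2488, 12, 140]);
translate([0, 0, 170]) cube([2488, 266, 30]);


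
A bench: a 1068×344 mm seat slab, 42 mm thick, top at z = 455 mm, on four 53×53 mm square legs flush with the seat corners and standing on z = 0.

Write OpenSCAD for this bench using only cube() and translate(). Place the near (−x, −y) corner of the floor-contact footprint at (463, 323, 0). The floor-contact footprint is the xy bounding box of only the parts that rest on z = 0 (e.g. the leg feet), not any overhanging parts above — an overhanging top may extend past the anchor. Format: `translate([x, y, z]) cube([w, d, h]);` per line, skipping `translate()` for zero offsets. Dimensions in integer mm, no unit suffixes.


// leg_h = 455 − 42 = 413
translate([463, 323, 413]) cube([1068, 344, 42]);
translate([463, 323, 0]) cube([53, 53, 413]);
translate([463, 614, 0]) cube([53, 53, 413]);
translate([1478, 323, 0]) cube([53, 53, 413]);
translate([1478, 614, 0]) cube([53, 53, 413]);


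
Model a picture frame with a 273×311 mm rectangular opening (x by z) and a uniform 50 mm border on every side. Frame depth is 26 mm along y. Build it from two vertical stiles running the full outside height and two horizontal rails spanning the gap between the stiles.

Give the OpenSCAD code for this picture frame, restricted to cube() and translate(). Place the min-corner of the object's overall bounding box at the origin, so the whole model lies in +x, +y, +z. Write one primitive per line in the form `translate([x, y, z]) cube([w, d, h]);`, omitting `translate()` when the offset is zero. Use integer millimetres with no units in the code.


cube([50, 26, 411]);
translate([323, 0, 0]) cube([50, 26, 411]);
translate([50, 0, 0]) cube([273, 26, 50]);
translate([50, 0, 361]) cube([273, 26, 50]);
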